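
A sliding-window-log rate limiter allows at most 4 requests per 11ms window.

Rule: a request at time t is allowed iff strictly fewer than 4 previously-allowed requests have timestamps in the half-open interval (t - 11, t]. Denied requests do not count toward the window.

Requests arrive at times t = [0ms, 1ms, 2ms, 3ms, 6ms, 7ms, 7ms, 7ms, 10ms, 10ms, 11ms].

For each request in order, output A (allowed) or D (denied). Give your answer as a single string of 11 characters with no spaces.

Tracking allowed requests in the window:
  req#1 t=0ms: ALLOW
  req#2 t=1ms: ALLOW
  req#3 t=2ms: ALLOW
  req#4 t=3ms: ALLOW
  req#5 t=6ms: DENY
  req#6 t=7ms: DENY
  req#7 t=7ms: DENY
  req#8 t=7ms: DENY
  req#9 t=10ms: DENY
  req#10 t=10ms: DENY
  req#11 t=11ms: ALLOW

Answer: AAAADDDDDDA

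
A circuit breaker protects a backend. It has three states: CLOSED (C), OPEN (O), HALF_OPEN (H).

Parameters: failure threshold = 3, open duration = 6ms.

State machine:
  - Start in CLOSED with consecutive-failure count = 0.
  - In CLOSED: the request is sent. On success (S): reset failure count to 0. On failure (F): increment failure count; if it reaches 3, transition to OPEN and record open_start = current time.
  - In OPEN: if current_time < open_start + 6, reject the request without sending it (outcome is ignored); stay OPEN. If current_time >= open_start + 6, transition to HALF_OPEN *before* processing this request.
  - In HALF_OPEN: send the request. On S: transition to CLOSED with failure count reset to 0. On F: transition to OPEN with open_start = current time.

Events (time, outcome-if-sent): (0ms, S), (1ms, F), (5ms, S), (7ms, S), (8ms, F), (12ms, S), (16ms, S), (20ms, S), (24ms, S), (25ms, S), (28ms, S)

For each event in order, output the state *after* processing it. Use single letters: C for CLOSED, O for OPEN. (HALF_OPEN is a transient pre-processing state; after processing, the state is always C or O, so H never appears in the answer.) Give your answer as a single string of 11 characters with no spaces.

Answer: CCCCCCCCCCC

Derivation:
State after each event:
  event#1 t=0ms outcome=S: state=CLOSED
  event#2 t=1ms outcome=F: state=CLOSED
  event#3 t=5ms outcome=S: state=CLOSED
  event#4 t=7ms outcome=S: state=CLOSED
  event#5 t=8ms outcome=F: state=CLOSED
  event#6 t=12ms outcome=S: state=CLOSED
  event#7 t=16ms outcome=S: state=CLOSED
  event#8 t=20ms outcome=S: state=CLOSED
  event#9 t=24ms outcome=S: state=CLOSED
  event#10 t=25ms outcome=S: state=CLOSED
  event#11 t=28ms outcome=S: state=CLOSED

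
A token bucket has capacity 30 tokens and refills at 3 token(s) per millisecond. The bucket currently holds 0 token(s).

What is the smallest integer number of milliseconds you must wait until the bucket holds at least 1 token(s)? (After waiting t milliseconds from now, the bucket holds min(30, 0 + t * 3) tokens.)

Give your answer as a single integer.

Answer: 1

Derivation:
Need 0 + t * 3 >= 1, so t >= 1/3.
Smallest integer t = ceil(1/3) = 1.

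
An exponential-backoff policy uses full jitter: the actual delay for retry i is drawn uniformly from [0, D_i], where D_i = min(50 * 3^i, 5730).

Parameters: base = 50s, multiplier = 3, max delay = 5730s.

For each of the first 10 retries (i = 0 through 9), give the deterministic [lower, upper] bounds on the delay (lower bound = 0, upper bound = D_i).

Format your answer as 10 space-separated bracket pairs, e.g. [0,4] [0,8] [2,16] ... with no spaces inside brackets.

Computing bounds per retry:
  i=0: D_i=min(50*3^0,5730)=50, bounds=[0,50]
  i=1: D_i=min(50*3^1,5730)=150, bounds=[0,150]
  i=2: D_i=min(50*3^2,5730)=450, bounds=[0,450]
  i=3: D_i=min(50*3^3,5730)=1350, bounds=[0,1350]
  i=4: D_i=min(50*3^4,5730)=4050, bounds=[0,4050]
  i=5: D_i=min(50*3^5,5730)=5730, bounds=[0,5730]
  i=6: D_i=min(50*3^6,5730)=5730, bounds=[0,5730]
  i=7: D_i=min(50*3^7,5730)=5730, bounds=[0,5730]
  i=8: D_i=min(50*3^8,5730)=5730, bounds=[0,5730]
  i=9: D_i=min(50*3^9,5730)=5730, bounds=[0,5730]

Answer: [0,50] [0,150] [0,450] [0,1350] [0,4050] [0,5730] [0,5730] [0,5730] [0,5730] [0,5730]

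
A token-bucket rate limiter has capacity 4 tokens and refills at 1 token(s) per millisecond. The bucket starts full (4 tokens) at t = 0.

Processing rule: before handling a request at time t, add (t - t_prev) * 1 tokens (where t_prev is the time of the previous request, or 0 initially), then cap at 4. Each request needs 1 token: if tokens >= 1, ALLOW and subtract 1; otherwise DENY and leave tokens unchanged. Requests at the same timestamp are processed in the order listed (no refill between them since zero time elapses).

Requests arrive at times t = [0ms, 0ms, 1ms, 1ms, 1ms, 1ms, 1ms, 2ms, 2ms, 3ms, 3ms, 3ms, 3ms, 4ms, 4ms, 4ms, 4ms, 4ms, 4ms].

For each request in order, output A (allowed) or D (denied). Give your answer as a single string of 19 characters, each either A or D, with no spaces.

Simulating step by step:
  req#1 t=0ms: ALLOW
  req#2 t=0ms: ALLOW
  req#3 t=1ms: ALLOW
  req#4 t=1ms: ALLOW
  req#5 t=1ms: ALLOW
  req#6 t=1ms: DENY
  req#7 t=1ms: DENY
  req#8 t=2ms: ALLOW
  req#9 t=2ms: DENY
  req#10 t=3ms: ALLOW
  req#11 t=3ms: DENY
  req#12 t=3ms: DENY
  req#13 t=3ms: DENY
  req#14 t=4ms: ALLOW
  req#15 t=4ms: DENY
  req#16 t=4ms: DENY
  req#17 t=4ms: DENY
  req#18 t=4ms: DENY
  req#19 t=4ms: DENY

Answer: AAAAADDADADDDADDDDD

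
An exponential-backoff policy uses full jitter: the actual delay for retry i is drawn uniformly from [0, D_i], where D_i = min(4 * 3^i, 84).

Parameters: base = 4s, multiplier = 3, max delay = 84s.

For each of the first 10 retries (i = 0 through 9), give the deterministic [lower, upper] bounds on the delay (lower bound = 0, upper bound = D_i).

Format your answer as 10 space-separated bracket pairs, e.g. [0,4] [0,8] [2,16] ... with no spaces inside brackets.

Answer: [0,4] [0,12] [0,36] [0,84] [0,84] [0,84] [0,84] [0,84] [0,84] [0,84]

Derivation:
Computing bounds per retry:
  i=0: D_i=min(4*3^0,84)=4, bounds=[0,4]
  i=1: D_i=min(4*3^1,84)=12, bounds=[0,12]
  i=2: D_i=min(4*3^2,84)=36, bounds=[0,36]
  i=3: D_i=min(4*3^3,84)=84, bounds=[0,84]
  i=4: D_i=min(4*3^4,84)=84, bounds=[0,84]
  i=5: D_i=min(4*3^5,84)=84, bounds=[0,84]
  i=6: D_i=min(4*3^6,84)=84, bounds=[0,84]
  i=7: D_i=min(4*3^7,84)=84, bounds=[0,84]
  i=8: D_i=min(4*3^8,84)=84, bounds=[0,84]
  i=9: D_i=min(4*3^9,84)=84, bounds=[0,84]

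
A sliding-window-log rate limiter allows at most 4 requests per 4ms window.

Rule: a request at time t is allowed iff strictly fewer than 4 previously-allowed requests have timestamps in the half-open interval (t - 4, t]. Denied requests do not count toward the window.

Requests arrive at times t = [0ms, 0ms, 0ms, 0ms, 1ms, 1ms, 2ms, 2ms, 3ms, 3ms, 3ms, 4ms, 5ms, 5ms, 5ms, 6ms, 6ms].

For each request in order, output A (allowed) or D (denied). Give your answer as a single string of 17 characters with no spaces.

Answer: AAAADDDDDDDAAAADD

Derivation:
Tracking allowed requests in the window:
  req#1 t=0ms: ALLOW
  req#2 t=0ms: ALLOW
  req#3 t=0ms: ALLOW
  req#4 t=0ms: ALLOW
  req#5 t=1ms: DENY
  req#6 t=1ms: DENY
  req#7 t=2ms: DENY
  req#8 t=2ms: DENY
  req#9 t=3ms: DENY
  req#10 t=3ms: DENY
  req#11 t=3ms: DENY
  req#12 t=4ms: ALLOW
  req#13 t=5ms: ALLOW
  req#14 t=5ms: ALLOW
  req#15 t=5ms: ALLOW
  req#16 t=6ms: DENY
  req#17 t=6ms: DENY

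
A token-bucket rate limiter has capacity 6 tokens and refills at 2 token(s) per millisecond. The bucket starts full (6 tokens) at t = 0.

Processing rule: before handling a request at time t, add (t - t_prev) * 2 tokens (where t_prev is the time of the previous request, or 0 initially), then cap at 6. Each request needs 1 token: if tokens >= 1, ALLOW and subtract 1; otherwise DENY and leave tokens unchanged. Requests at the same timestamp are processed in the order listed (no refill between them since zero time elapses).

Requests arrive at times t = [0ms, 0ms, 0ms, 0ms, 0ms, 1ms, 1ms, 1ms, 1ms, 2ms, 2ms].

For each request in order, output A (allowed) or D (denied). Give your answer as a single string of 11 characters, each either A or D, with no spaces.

Answer: AAAAAAAADAA

Derivation:
Simulating step by step:
  req#1 t=0ms: ALLOW
  req#2 t=0ms: ALLOW
  req#3 t=0ms: ALLOW
  req#4 t=0ms: ALLOW
  req#5 t=0ms: ALLOW
  req#6 t=1ms: ALLOW
  req#7 t=1ms: ALLOW
  req#8 t=1ms: ALLOW
  req#9 t=1ms: DENY
  req#10 t=2ms: ALLOW
  req#11 t=2ms: ALLOW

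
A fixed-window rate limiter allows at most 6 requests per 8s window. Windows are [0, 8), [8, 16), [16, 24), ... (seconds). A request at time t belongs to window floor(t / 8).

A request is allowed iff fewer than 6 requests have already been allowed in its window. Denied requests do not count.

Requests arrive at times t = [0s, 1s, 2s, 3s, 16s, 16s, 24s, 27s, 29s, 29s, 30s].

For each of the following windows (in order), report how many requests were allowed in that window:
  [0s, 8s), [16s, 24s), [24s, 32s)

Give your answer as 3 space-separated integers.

Processing requests:
  req#1 t=0s (window 0): ALLOW
  req#2 t=1s (window 0): ALLOW
  req#3 t=2s (window 0): ALLOW
  req#4 t=3s (window 0): ALLOW
  req#5 t=16s (window 2): ALLOW
  req#6 t=16s (window 2): ALLOW
  req#7 t=24s (window 3): ALLOW
  req#8 t=27s (window 3): ALLOW
  req#9 t=29s (window 3): ALLOW
  req#10 t=29s (window 3): ALLOW
  req#11 t=30s (window 3): ALLOW

Allowed counts by window: 4 2 5

Answer: 4 2 5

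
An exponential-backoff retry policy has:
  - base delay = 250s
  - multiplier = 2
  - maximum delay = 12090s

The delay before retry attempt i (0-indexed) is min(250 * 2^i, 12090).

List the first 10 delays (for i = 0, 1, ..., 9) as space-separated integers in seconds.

Answer: 250 500 1000 2000 4000 8000 12090 12090 12090 12090

Derivation:
Computing each delay:
  i=0: min(250*2^0, 12090) = 250
  i=1: min(250*2^1, 12090) = 500
  i=2: min(250*2^2, 12090) = 1000
  i=3: min(250*2^3, 12090) = 2000
  i=4: min(250*2^4, 12090) = 4000
  i=5: min(250*2^5, 12090) = 8000
  i=6: min(250*2^6, 12090) = 12090
  i=7: min(250*2^7, 12090) = 12090
  i=8: min(250*2^8, 12090) = 12090
  i=9: min(250*2^9, 12090) = 12090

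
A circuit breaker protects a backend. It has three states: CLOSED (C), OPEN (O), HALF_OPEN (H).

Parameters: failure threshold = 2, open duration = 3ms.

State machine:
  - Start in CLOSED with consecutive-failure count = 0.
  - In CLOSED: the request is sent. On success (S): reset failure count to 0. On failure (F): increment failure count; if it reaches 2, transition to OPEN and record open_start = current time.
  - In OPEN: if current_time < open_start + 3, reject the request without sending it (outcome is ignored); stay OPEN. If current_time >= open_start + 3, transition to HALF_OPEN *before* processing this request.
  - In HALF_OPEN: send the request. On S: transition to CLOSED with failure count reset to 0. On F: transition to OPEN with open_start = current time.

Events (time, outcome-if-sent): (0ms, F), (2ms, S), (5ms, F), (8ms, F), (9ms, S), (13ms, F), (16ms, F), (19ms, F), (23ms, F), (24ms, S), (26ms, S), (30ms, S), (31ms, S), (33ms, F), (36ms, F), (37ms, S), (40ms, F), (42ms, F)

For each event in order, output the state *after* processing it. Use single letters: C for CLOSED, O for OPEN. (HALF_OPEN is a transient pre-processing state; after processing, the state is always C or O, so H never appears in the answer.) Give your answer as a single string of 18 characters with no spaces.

State after each event:
  event#1 t=0ms outcome=F: state=CLOSED
  event#2 t=2ms outcome=S: state=CLOSED
  event#3 t=5ms outcome=F: state=CLOSED
  event#4 t=8ms outcome=F: state=OPEN
  event#5 t=9ms outcome=S: state=OPEN
  event#6 t=13ms outcome=F: state=OPEN
  event#7 t=16ms outcome=F: state=OPEN
  event#8 t=19ms outcome=F: state=OPEN
  event#9 t=23ms outcome=F: state=OPEN
  event#10 t=24ms outcome=S: state=OPEN
  event#11 t=26ms outcome=S: state=CLOSED
  event#12 t=30ms outcome=S: state=CLOSED
  event#13 t=31ms outcome=S: state=CLOSED
  event#14 t=33ms outcome=F: state=CLOSED
  event#15 t=36ms outcome=F: state=OPEN
  event#16 t=37ms outcome=S: state=OPEN
  event#17 t=40ms outcome=F: state=OPEN
  event#18 t=42ms outcome=F: state=OPEN

Answer: CCCOOOOOOOCCCCOOOO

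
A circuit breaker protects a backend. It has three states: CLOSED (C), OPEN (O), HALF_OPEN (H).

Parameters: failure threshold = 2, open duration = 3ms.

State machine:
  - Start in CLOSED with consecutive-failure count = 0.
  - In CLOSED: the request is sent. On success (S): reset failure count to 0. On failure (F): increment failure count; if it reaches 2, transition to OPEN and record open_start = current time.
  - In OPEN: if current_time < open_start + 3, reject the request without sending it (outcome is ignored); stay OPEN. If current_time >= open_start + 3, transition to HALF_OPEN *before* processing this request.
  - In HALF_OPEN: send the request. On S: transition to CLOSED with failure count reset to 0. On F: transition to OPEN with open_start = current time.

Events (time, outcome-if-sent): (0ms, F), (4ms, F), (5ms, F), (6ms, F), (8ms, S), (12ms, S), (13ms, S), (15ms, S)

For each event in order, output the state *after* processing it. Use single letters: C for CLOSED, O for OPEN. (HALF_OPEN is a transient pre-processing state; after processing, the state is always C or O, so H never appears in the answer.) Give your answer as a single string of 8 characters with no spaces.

State after each event:
  event#1 t=0ms outcome=F: state=CLOSED
  event#2 t=4ms outcome=F: state=OPEN
  event#3 t=5ms outcome=F: state=OPEN
  event#4 t=6ms outcome=F: state=OPEN
  event#5 t=8ms outcome=S: state=CLOSED
  event#6 t=12ms outcome=S: state=CLOSED
  event#7 t=13ms outcome=S: state=CLOSED
  event#8 t=15ms outcome=S: state=CLOSED

Answer: COOOCCCC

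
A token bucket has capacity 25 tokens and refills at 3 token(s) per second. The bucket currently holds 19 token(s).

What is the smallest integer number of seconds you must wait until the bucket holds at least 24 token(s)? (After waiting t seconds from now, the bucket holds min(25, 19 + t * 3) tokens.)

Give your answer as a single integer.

Need 19 + t * 3 >= 24, so t >= 5/3.
Smallest integer t = ceil(5/3) = 2.

Answer: 2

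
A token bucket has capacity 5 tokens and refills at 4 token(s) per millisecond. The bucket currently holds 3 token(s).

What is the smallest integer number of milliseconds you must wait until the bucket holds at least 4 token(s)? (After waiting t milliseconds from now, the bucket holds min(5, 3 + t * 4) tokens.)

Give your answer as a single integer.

Answer: 1

Derivation:
Need 3 + t * 4 >= 4, so t >= 1/4.
Smallest integer t = ceil(1/4) = 1.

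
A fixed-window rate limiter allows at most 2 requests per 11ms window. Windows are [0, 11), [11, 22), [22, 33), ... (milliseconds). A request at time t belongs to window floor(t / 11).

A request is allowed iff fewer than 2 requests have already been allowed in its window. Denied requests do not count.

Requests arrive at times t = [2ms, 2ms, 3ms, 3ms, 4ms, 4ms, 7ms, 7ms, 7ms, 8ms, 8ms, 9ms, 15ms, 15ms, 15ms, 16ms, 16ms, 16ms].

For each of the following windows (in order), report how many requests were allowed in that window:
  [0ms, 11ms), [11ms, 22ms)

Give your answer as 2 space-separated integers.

Processing requests:
  req#1 t=2ms (window 0): ALLOW
  req#2 t=2ms (window 0): ALLOW
  req#3 t=3ms (window 0): DENY
  req#4 t=3ms (window 0): DENY
  req#5 t=4ms (window 0): DENY
  req#6 t=4ms (window 0): DENY
  req#7 t=7ms (window 0): DENY
  req#8 t=7ms (window 0): DENY
  req#9 t=7ms (window 0): DENY
  req#10 t=8ms (window 0): DENY
  req#11 t=8ms (window 0): DENY
  req#12 t=9ms (window 0): DENY
  req#13 t=15ms (window 1): ALLOW
  req#14 t=15ms (window 1): ALLOW
  req#15 t=15ms (window 1): DENY
  req#16 t=16ms (window 1): DENY
  req#17 t=16ms (window 1): DENY
  req#18 t=16ms (window 1): DENY

Allowed counts by window: 2 2

Answer: 2 2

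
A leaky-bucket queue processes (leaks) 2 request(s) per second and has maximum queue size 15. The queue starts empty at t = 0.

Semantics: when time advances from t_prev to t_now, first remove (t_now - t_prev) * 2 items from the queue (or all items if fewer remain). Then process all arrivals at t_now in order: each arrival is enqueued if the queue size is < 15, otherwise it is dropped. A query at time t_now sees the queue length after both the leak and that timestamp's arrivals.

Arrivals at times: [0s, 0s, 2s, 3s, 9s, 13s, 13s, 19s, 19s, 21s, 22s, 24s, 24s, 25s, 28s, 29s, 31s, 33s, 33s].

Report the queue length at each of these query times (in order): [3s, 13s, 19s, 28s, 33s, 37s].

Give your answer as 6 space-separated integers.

Queue lengths at query times:
  query t=3s: backlog = 1
  query t=13s: backlog = 2
  query t=19s: backlog = 2
  query t=28s: backlog = 1
  query t=33s: backlog = 2
  query t=37s: backlog = 0

Answer: 1 2 2 1 2 0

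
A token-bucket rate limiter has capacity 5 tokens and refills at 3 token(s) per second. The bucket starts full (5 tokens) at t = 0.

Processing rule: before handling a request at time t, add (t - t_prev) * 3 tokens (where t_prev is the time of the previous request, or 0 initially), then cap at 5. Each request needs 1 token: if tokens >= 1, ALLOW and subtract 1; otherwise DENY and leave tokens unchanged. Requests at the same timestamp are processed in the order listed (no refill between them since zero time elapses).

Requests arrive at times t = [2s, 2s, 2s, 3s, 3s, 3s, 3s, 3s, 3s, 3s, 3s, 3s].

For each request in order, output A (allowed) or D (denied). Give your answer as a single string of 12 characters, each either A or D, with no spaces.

Simulating step by step:
  req#1 t=2s: ALLOW
  req#2 t=2s: ALLOW
  req#3 t=2s: ALLOW
  req#4 t=3s: ALLOW
  req#5 t=3s: ALLOW
  req#6 t=3s: ALLOW
  req#7 t=3s: ALLOW
  req#8 t=3s: ALLOW
  req#9 t=3s: DENY
  req#10 t=3s: DENY
  req#11 t=3s: DENY
  req#12 t=3s: DENY

Answer: AAAAAAAADDDD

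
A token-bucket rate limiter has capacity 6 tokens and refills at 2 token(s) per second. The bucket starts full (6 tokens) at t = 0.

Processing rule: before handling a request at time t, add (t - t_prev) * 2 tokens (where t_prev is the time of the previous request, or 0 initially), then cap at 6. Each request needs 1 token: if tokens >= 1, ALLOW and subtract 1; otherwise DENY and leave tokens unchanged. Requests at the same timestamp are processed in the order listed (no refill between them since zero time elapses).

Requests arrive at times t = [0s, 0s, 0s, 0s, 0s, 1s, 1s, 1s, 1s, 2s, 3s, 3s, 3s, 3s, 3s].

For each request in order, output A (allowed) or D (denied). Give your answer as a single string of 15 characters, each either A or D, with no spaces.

Answer: AAAAAAAADAAAADD

Derivation:
Simulating step by step:
  req#1 t=0s: ALLOW
  req#2 t=0s: ALLOW
  req#3 t=0s: ALLOW
  req#4 t=0s: ALLOW
  req#5 t=0s: ALLOW
  req#6 t=1s: ALLOW
  req#7 t=1s: ALLOW
  req#8 t=1s: ALLOW
  req#9 t=1s: DENY
  req#10 t=2s: ALLOW
  req#11 t=3s: ALLOW
  req#12 t=3s: ALLOW
  req#13 t=3s: ALLOW
  req#14 t=3s: DENY
  req#15 t=3s: DENY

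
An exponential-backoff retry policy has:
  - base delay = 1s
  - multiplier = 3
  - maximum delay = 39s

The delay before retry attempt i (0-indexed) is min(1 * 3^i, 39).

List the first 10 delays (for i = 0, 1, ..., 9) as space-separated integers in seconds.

Computing each delay:
  i=0: min(1*3^0, 39) = 1
  i=1: min(1*3^1, 39) = 3
  i=2: min(1*3^2, 39) = 9
  i=3: min(1*3^3, 39) = 27
  i=4: min(1*3^4, 39) = 39
  i=5: min(1*3^5, 39) = 39
  i=6: min(1*3^6, 39) = 39
  i=7: min(1*3^7, 39) = 39
  i=8: min(1*3^8, 39) = 39
  i=9: min(1*3^9, 39) = 39

Answer: 1 3 9 27 39 39 39 39 39 39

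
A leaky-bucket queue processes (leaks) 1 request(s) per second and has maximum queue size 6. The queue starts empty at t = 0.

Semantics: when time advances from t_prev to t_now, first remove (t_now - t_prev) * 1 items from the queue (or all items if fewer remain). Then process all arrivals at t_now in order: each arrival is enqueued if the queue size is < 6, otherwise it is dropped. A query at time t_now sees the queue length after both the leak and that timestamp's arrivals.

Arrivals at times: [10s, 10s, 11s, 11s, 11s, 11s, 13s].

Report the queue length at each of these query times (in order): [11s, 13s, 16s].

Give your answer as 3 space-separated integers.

Answer: 5 4 1

Derivation:
Queue lengths at query times:
  query t=11s: backlog = 5
  query t=13s: backlog = 4
  query t=16s: backlog = 1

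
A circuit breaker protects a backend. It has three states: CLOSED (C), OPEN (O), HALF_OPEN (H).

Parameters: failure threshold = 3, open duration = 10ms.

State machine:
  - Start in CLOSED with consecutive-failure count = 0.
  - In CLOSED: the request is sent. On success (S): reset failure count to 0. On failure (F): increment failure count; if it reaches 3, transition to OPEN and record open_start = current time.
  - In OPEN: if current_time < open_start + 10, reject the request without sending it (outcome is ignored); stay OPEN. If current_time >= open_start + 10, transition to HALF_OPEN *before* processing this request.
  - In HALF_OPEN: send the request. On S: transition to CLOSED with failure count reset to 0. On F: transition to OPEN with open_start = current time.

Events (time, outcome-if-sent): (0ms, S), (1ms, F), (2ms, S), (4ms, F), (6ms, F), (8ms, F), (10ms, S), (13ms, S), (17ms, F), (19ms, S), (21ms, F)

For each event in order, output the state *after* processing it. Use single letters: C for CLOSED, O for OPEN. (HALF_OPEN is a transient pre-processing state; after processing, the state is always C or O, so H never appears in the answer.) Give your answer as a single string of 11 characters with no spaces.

Answer: CCCCCOOOOCC

Derivation:
State after each event:
  event#1 t=0ms outcome=S: state=CLOSED
  event#2 t=1ms outcome=F: state=CLOSED
  event#3 t=2ms outcome=S: state=CLOSED
  event#4 t=4ms outcome=F: state=CLOSED
  event#5 t=6ms outcome=F: state=CLOSED
  event#6 t=8ms outcome=F: state=OPEN
  event#7 t=10ms outcome=S: state=OPEN
  event#8 t=13ms outcome=S: state=OPEN
  event#9 t=17ms outcome=F: state=OPEN
  event#10 t=19ms outcome=S: state=CLOSED
  event#11 t=21ms outcome=F: state=CLOSED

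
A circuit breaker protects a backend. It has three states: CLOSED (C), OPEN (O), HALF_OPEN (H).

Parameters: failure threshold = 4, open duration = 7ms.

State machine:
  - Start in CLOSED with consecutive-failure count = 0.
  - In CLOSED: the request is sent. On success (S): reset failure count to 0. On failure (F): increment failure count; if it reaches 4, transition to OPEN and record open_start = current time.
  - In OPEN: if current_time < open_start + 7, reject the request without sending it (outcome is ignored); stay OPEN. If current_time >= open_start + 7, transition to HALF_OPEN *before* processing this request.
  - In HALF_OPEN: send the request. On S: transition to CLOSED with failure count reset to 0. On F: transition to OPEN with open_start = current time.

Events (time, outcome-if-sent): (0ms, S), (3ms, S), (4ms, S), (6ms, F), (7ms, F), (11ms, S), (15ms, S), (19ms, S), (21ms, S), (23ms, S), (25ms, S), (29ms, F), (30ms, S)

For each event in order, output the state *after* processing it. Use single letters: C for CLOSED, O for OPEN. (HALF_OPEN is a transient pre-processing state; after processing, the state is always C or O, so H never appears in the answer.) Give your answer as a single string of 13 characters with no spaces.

Answer: CCCCCCCCCCCCC

Derivation:
State after each event:
  event#1 t=0ms outcome=S: state=CLOSED
  event#2 t=3ms outcome=S: state=CLOSED
  event#3 t=4ms outcome=S: state=CLOSED
  event#4 t=6ms outcome=F: state=CLOSED
  event#5 t=7ms outcome=F: state=CLOSED
  event#6 t=11ms outcome=S: state=CLOSED
  event#7 t=15ms outcome=S: state=CLOSED
  event#8 t=19ms outcome=S: state=CLOSED
  event#9 t=21ms outcome=S: state=CLOSED
  event#10 t=23ms outcome=S: state=CLOSED
  event#11 t=25ms outcome=S: state=CLOSED
  event#12 t=29ms outcome=F: state=CLOSED
  event#13 t=30ms outcome=S: state=CLOSED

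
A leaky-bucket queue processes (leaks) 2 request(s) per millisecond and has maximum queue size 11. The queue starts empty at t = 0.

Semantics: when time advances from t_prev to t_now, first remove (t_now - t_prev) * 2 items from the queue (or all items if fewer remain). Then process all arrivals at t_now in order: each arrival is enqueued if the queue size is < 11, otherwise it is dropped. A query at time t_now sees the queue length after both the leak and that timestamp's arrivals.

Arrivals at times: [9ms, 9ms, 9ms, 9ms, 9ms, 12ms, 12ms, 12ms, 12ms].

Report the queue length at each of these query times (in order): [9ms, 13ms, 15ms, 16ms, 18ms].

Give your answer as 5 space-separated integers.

Answer: 5 2 0 0 0

Derivation:
Queue lengths at query times:
  query t=9ms: backlog = 5
  query t=13ms: backlog = 2
  query t=15ms: backlog = 0
  query t=16ms: backlog = 0
  query t=18ms: backlog = 0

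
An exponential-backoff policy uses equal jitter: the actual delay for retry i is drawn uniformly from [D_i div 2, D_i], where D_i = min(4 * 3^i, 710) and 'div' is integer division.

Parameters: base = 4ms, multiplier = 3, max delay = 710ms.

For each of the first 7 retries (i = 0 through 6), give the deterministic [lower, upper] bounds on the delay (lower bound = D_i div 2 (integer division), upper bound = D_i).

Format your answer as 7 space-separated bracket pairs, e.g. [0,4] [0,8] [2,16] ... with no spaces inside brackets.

Answer: [2,4] [6,12] [18,36] [54,108] [162,324] [355,710] [355,710]

Derivation:
Computing bounds per retry:
  i=0: D_i=min(4*3^0,710)=4, bounds=[2,4]
  i=1: D_i=min(4*3^1,710)=12, bounds=[6,12]
  i=2: D_i=min(4*3^2,710)=36, bounds=[18,36]
  i=3: D_i=min(4*3^3,710)=108, bounds=[54,108]
  i=4: D_i=min(4*3^4,710)=324, bounds=[162,324]
  i=5: D_i=min(4*3^5,710)=710, bounds=[355,710]
  i=6: D_i=min(4*3^6,710)=710, bounds=[355,710]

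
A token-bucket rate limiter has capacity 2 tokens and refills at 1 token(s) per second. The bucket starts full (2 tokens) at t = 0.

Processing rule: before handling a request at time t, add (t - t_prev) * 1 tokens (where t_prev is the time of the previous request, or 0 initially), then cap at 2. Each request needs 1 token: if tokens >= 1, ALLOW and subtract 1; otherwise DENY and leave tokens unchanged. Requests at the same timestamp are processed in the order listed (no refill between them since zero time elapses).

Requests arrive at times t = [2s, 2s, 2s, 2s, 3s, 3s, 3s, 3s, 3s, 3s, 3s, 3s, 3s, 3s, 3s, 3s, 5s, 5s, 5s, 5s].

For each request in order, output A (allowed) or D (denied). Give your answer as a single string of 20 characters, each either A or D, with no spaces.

Answer: AADDADDDDDDDDDDDAADD

Derivation:
Simulating step by step:
  req#1 t=2s: ALLOW
  req#2 t=2s: ALLOW
  req#3 t=2s: DENY
  req#4 t=2s: DENY
  req#5 t=3s: ALLOW
  req#6 t=3s: DENY
  req#7 t=3s: DENY
  req#8 t=3s: DENY
  req#9 t=3s: DENY
  req#10 t=3s: DENY
  req#11 t=3s: DENY
  req#12 t=3s: DENY
  req#13 t=3s: DENY
  req#14 t=3s: DENY
  req#15 t=3s: DENY
  req#16 t=3s: DENY
  req#17 t=5s: ALLOW
  req#18 t=5s: ALLOW
  req#19 t=5s: DENY
  req#20 t=5s: DENY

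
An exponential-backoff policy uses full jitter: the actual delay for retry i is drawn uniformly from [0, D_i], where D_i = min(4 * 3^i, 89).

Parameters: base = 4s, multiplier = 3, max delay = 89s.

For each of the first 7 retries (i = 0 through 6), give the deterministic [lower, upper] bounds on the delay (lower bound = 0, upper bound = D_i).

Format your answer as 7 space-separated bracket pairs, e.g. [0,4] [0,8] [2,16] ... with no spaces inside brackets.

Computing bounds per retry:
  i=0: D_i=min(4*3^0,89)=4, bounds=[0,4]
  i=1: D_i=min(4*3^1,89)=12, bounds=[0,12]
  i=2: D_i=min(4*3^2,89)=36, bounds=[0,36]
  i=3: D_i=min(4*3^3,89)=89, bounds=[0,89]
  i=4: D_i=min(4*3^4,89)=89, bounds=[0,89]
  i=5: D_i=min(4*3^5,89)=89, bounds=[0,89]
  i=6: D_i=min(4*3^6,89)=89, bounds=[0,89]

Answer: [0,4] [0,12] [0,36] [0,89] [0,89] [0,89] [0,89]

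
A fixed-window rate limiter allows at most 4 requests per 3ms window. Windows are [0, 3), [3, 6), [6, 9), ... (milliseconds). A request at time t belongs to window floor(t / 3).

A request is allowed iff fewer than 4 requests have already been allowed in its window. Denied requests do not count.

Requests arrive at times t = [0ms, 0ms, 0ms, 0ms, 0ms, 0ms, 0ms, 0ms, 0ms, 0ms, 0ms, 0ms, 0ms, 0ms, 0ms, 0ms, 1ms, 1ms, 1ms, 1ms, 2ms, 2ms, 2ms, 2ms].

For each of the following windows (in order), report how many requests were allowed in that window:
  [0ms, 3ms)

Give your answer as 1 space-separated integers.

Processing requests:
  req#1 t=0ms (window 0): ALLOW
  req#2 t=0ms (window 0): ALLOW
  req#3 t=0ms (window 0): ALLOW
  req#4 t=0ms (window 0): ALLOW
  req#5 t=0ms (window 0): DENY
  req#6 t=0ms (window 0): DENY
  req#7 t=0ms (window 0): DENY
  req#8 t=0ms (window 0): DENY
  req#9 t=0ms (window 0): DENY
  req#10 t=0ms (window 0): DENY
  req#11 t=0ms (window 0): DENY
  req#12 t=0ms (window 0): DENY
  req#13 t=0ms (window 0): DENY
  req#14 t=0ms (window 0): DENY
  req#15 t=0ms (window 0): DENY
  req#16 t=0ms (window 0): DENY
  req#17 t=1ms (window 0): DENY
  req#18 t=1ms (window 0): DENY
  req#19 t=1ms (window 0): DENY
  req#20 t=1ms (window 0): DENY
  req#21 t=2ms (window 0): DENY
  req#22 t=2ms (window 0): DENY
  req#23 t=2ms (window 0): DENY
  req#24 t=2ms (window 0): DENY

Allowed counts by window: 4

Answer: 4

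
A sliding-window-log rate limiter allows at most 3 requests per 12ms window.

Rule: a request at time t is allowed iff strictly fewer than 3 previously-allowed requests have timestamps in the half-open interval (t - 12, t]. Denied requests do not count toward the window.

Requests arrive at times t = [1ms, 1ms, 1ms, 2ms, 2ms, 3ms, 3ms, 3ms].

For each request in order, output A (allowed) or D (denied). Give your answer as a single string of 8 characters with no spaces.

Tracking allowed requests in the window:
  req#1 t=1ms: ALLOW
  req#2 t=1ms: ALLOW
  req#3 t=1ms: ALLOW
  req#4 t=2ms: DENY
  req#5 t=2ms: DENY
  req#6 t=3ms: DENY
  req#7 t=3ms: DENY
  req#8 t=3ms: DENY

Answer: AAADDDDD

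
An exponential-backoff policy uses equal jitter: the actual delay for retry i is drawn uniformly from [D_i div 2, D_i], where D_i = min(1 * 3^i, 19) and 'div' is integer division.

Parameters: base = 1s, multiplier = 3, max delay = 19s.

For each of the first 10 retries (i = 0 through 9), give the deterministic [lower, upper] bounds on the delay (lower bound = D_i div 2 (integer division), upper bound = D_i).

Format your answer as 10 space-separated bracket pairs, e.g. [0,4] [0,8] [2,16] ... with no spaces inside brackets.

Computing bounds per retry:
  i=0: D_i=min(1*3^0,19)=1, bounds=[0,1]
  i=1: D_i=min(1*3^1,19)=3, bounds=[1,3]
  i=2: D_i=min(1*3^2,19)=9, bounds=[4,9]
  i=3: D_i=min(1*3^3,19)=19, bounds=[9,19]
  i=4: D_i=min(1*3^4,19)=19, bounds=[9,19]
  i=5: D_i=min(1*3^5,19)=19, bounds=[9,19]
  i=6: D_i=min(1*3^6,19)=19, bounds=[9,19]
  i=7: D_i=min(1*3^7,19)=19, bounds=[9,19]
  i=8: D_i=min(1*3^8,19)=19, bounds=[9,19]
  i=9: D_i=min(1*3^9,19)=19, bounds=[9,19]

Answer: [0,1] [1,3] [4,9] [9,19] [9,19] [9,19] [9,19] [9,19] [9,19] [9,19]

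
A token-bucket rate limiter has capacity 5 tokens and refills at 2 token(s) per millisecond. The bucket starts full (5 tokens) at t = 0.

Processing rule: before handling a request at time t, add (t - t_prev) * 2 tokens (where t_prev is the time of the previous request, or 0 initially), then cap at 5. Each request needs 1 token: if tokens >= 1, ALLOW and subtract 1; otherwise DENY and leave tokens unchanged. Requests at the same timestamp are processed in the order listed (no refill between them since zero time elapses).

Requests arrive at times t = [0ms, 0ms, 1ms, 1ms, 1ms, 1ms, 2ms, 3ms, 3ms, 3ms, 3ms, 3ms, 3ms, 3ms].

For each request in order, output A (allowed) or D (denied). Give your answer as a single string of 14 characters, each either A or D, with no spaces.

Answer: AAAAAAAAAAADDD

Derivation:
Simulating step by step:
  req#1 t=0ms: ALLOW
  req#2 t=0ms: ALLOW
  req#3 t=1ms: ALLOW
  req#4 t=1ms: ALLOW
  req#5 t=1ms: ALLOW
  req#6 t=1ms: ALLOW
  req#7 t=2ms: ALLOW
  req#8 t=3ms: ALLOW
  req#9 t=3ms: ALLOW
  req#10 t=3ms: ALLOW
  req#11 t=3ms: ALLOW
  req#12 t=3ms: DENY
  req#13 t=3ms: DENY
  req#14 t=3ms: DENY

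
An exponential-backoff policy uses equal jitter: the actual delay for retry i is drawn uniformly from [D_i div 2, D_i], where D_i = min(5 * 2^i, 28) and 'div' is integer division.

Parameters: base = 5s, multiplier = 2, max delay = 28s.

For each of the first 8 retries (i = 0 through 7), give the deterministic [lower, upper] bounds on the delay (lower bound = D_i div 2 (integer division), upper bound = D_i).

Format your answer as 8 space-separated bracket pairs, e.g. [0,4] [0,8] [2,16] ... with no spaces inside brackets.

Computing bounds per retry:
  i=0: D_i=min(5*2^0,28)=5, bounds=[2,5]
  i=1: D_i=min(5*2^1,28)=10, bounds=[5,10]
  i=2: D_i=min(5*2^2,28)=20, bounds=[10,20]
  i=3: D_i=min(5*2^3,28)=28, bounds=[14,28]
  i=4: D_i=min(5*2^4,28)=28, bounds=[14,28]
  i=5: D_i=min(5*2^5,28)=28, bounds=[14,28]
  i=6: D_i=min(5*2^6,28)=28, bounds=[14,28]
  i=7: D_i=min(5*2^7,28)=28, bounds=[14,28]

Answer: [2,5] [5,10] [10,20] [14,28] [14,28] [14,28] [14,28] [14,28]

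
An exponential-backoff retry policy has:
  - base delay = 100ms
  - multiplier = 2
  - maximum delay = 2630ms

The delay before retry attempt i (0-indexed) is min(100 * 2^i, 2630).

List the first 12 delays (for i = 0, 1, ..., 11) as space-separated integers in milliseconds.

Answer: 100 200 400 800 1600 2630 2630 2630 2630 2630 2630 2630

Derivation:
Computing each delay:
  i=0: min(100*2^0, 2630) = 100
  i=1: min(100*2^1, 2630) = 200
  i=2: min(100*2^2, 2630) = 400
  i=3: min(100*2^3, 2630) = 800
  i=4: min(100*2^4, 2630) = 1600
  i=5: min(100*2^5, 2630) = 2630
  i=6: min(100*2^6, 2630) = 2630
  i=7: min(100*2^7, 2630) = 2630
  i=8: min(100*2^8, 2630) = 2630
  i=9: min(100*2^9, 2630) = 2630
  i=10: min(100*2^10, 2630) = 2630
  i=11: min(100*2^11, 2630) = 2630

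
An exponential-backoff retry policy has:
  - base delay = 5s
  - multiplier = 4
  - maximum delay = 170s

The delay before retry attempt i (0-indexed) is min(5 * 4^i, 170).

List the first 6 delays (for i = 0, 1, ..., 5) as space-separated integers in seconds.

Computing each delay:
  i=0: min(5*4^0, 170) = 5
  i=1: min(5*4^1, 170) = 20
  i=2: min(5*4^2, 170) = 80
  i=3: min(5*4^3, 170) = 170
  i=4: min(5*4^4, 170) = 170
  i=5: min(5*4^5, 170) = 170

Answer: 5 20 80 170 170 170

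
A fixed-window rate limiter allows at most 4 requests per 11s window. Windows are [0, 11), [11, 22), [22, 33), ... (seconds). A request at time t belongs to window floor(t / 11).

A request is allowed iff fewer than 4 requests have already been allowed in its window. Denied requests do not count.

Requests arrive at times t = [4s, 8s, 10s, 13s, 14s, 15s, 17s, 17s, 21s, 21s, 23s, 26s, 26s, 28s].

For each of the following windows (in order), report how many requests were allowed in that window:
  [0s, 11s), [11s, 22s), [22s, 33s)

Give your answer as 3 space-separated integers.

Processing requests:
  req#1 t=4s (window 0): ALLOW
  req#2 t=8s (window 0): ALLOW
  req#3 t=10s (window 0): ALLOW
  req#4 t=13s (window 1): ALLOW
  req#5 t=14s (window 1): ALLOW
  req#6 t=15s (window 1): ALLOW
  req#7 t=17s (window 1): ALLOW
  req#8 t=17s (window 1): DENY
  req#9 t=21s (window 1): DENY
  req#10 t=21s (window 1): DENY
  req#11 t=23s (window 2): ALLOW
  req#12 t=26s (window 2): ALLOW
  req#13 t=26s (window 2): ALLOW
  req#14 t=28s (window 2): ALLOW

Allowed counts by window: 3 4 4

Answer: 3 4 4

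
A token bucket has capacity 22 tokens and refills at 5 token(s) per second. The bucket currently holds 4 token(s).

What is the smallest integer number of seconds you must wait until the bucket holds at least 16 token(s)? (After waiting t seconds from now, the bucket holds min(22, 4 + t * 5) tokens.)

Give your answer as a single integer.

Answer: 3

Derivation:
Need 4 + t * 5 >= 16, so t >= 12/5.
Smallest integer t = ceil(12/5) = 3.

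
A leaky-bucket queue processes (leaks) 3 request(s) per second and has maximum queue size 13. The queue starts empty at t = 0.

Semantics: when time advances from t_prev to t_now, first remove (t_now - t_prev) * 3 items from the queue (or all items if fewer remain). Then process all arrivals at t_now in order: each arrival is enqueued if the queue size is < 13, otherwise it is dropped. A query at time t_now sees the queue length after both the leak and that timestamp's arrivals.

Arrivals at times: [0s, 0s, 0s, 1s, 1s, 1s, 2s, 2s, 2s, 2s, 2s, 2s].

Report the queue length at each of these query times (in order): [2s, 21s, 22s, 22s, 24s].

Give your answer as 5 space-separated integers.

Answer: 6 0 0 0 0

Derivation:
Queue lengths at query times:
  query t=2s: backlog = 6
  query t=21s: backlog = 0
  query t=22s: backlog = 0
  query t=22s: backlog = 0
  query t=24s: backlog = 0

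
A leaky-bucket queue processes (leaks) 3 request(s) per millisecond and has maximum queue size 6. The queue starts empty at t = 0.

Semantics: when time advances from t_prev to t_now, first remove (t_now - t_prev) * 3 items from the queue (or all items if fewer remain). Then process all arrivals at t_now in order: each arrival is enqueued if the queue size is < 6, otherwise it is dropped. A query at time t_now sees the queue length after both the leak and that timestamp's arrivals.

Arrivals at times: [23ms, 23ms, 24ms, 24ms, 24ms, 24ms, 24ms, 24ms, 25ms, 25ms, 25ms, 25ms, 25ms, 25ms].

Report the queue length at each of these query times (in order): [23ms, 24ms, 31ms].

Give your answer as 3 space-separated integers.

Queue lengths at query times:
  query t=23ms: backlog = 2
  query t=24ms: backlog = 6
  query t=31ms: backlog = 0

Answer: 2 6 0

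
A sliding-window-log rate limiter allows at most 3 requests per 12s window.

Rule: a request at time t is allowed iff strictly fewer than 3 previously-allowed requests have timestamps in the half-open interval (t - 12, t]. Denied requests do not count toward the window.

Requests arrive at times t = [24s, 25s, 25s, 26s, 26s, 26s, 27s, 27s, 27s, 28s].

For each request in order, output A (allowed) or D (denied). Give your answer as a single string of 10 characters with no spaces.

Tracking allowed requests in the window:
  req#1 t=24s: ALLOW
  req#2 t=25s: ALLOW
  req#3 t=25s: ALLOW
  req#4 t=26s: DENY
  req#5 t=26s: DENY
  req#6 t=26s: DENY
  req#7 t=27s: DENY
  req#8 t=27s: DENY
  req#9 t=27s: DENY
  req#10 t=28s: DENY

Answer: AAADDDDDDD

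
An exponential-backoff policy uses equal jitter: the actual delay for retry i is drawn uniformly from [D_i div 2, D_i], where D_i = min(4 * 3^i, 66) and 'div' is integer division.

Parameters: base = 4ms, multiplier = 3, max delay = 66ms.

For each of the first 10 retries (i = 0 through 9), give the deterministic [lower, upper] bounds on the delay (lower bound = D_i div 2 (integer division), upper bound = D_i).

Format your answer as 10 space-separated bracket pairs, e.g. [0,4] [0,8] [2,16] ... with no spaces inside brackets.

Computing bounds per retry:
  i=0: D_i=min(4*3^0,66)=4, bounds=[2,4]
  i=1: D_i=min(4*3^1,66)=12, bounds=[6,12]
  i=2: D_i=min(4*3^2,66)=36, bounds=[18,36]
  i=3: D_i=min(4*3^3,66)=66, bounds=[33,66]
  i=4: D_i=min(4*3^4,66)=66, bounds=[33,66]
  i=5: D_i=min(4*3^5,66)=66, bounds=[33,66]
  i=6: D_i=min(4*3^6,66)=66, bounds=[33,66]
  i=7: D_i=min(4*3^7,66)=66, bounds=[33,66]
  i=8: D_i=min(4*3^8,66)=66, bounds=[33,66]
  i=9: D_i=min(4*3^9,66)=66, bounds=[33,66]

Answer: [2,4] [6,12] [18,36] [33,66] [33,66] [33,66] [33,66] [33,66] [33,66] [33,66]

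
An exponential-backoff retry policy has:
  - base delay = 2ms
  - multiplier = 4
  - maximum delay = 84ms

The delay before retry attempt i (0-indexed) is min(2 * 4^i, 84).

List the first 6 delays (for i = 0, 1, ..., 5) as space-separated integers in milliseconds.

Computing each delay:
  i=0: min(2*4^0, 84) = 2
  i=1: min(2*4^1, 84) = 8
  i=2: min(2*4^2, 84) = 32
  i=3: min(2*4^3, 84) = 84
  i=4: min(2*4^4, 84) = 84
  i=5: min(2*4^5, 84) = 84

Answer: 2 8 32 84 84 84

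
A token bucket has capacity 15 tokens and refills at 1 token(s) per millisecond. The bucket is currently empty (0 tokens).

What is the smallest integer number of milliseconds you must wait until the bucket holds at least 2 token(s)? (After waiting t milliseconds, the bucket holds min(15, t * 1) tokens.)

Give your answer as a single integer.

Need t * 1 >= 2, so t >= 2/1.
Smallest integer t = ceil(2/1) = 2.

Answer: 2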